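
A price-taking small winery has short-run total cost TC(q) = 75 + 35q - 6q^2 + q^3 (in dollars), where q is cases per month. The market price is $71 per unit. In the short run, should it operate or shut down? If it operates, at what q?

From TC, MC = TC'(q) = 35 - 12q + 3q^2 and AVC = VC/q = 35 - 6q + q^2.
The AVC parabola has its vertex at q = 6/2 = 3, where AVC = 35 - 6·3 + 3^2 = $26.
P = $71 exceeds min AVC = $26, so the firm stays open.
Solving P = MC: -36 - 12q + 3q^2 = 0 ⇒ q = -2 or 6. On the upward-sloping branch, q* = 6.
Check: AVC at q = 6 is $35 ≤ P, so revenue covers variable cost.
Profit = P·q − TC = 71·6 − 285 = $141.

Produce at q = 6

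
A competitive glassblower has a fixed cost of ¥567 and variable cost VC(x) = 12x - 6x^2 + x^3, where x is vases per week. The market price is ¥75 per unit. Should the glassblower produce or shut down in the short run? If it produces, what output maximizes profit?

Produce at x = 7

From TC, MC = TC'(x) = 12 - 12x + 3x^2 and AVC = VC/x = 12 - 6x + x^2.
The AVC parabola has its vertex at x = 6/2 = 3, where AVC = 12 - 6·3 + 3^2 = ¥3.
P = ¥75 exceeds min AVC = ¥3, so the firm stays open.
Solving P = MC: -63 - 12x + 3x^2 = 0 ⇒ x = -3 or 7. On the upward-sloping branch, x* = 7.
Check: AVC at x = 7 is ¥19 ≤ P, so revenue covers variable cost.
Profit = P·x − TC = 75·7 − 700 = -¥175, a loss, but smaller than the ¥567 fixed cost the firm would lose by shutting down.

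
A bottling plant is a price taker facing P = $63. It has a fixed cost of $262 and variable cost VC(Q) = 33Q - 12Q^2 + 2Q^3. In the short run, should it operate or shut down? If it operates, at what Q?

From TC, MC = TC'(Q) = 33 - 24Q + 6Q^2 and AVC = VC/Q = 33 - 12Q + 2Q^2.
The AVC parabola has its vertex at Q = 12/4 = 3, where AVC = 33 - 12·3 + 2·3^2 = $15.
Because $63 ≥ $15, revenue can cover variable cost; the firm operates.
Solving P = MC: -30 - 24Q + 6Q^2 = 0 ⇒ Q = -1 or 5. On the upward-sloping branch, Q* = 5.
Check: AVC at Q = 5 is $23 ≤ P, so revenue covers variable cost.
Profit = P·Q − TC = 63·5 − 377 = -$62, a loss, but smaller than the $262 fixed cost the firm would lose by shutting down.

Produce at Q = 5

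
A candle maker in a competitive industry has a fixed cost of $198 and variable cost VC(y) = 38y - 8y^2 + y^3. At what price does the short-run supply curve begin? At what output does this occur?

The shutdown price is the minimum of AVC. VC = 38y - 8y^2 + y^3, so AVC = 38 - 8y + y^2.
dAVC/dy = -8 + 2y = 0 gives y = 4. min AVC = 38 - 8·4 + 4^2 = 22.
For P < $22 the firm produces nothing.

$22 per unit, at y = 4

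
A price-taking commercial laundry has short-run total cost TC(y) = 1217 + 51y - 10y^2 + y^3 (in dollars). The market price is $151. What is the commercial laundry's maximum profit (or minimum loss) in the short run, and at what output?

Profit = -$217 at y = 10

AVC = 51 - 10y + y^2; min AVC = $26 at y = 5. Since P = $151 ≥ min AVC, the firm produces.
MC = 51 - 20y + 3y^2. Setting P = MC and taking the root on the rising branch gives y* = 10.
TR = 151·10 = 1510. TC = 1217 + 510 = 1727. Profit = 1510 − 1727 = -$217.
Shutting down would mean losing the fixed cost of $1217, so operating at a loss of $217 is better by $1000.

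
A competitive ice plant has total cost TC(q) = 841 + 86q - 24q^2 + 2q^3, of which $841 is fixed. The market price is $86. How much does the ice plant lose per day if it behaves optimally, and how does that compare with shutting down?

Profit = -$329 at q = 8

AVC = 86 - 24q + 2q^2 has its minimum $14 at q = 6; price $86 clears that bar, so the firm operates.
With MC = 86 - 48q + 6q^2, P = MC on the upward-sloping part at q* = 8.
TR = 86·8 = 688. TC = 841 + 176 = 1017. Profit = 688 − 1017 = -$329.
Shutting down would mean losing the fixed cost of $841, so operating at a loss of $329 is better by $512.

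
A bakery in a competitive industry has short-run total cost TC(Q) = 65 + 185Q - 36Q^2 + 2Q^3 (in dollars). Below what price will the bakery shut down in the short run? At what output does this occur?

Short-run supply begins at min AVC. From VC = 185Q - 36Q^2 + 2Q^3, AVC = 185 - 36Q + 2Q^2.
dAVC/dQ = -36 + 4Q = 0 gives Q = 9. min AVC = 185 - 36·9 + 2·9^2 = 23.
So the shutdown price is $23.

$23 per unit, at Q = 9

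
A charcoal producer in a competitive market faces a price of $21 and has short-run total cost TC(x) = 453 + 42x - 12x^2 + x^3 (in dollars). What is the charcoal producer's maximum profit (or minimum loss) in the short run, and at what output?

Profit = -$355 at x = 7

AVC = 42 - 12x + x^2 has its minimum $6 at x = 6; price $21 clears that bar, so the firm operates.
With MC = 42 - 24x + 3x^2, P = MC on the upward-sloping part at x* = 7.
TR = 21·7 = 147. TC = 453 + 49 = 502. Profit = 147 − 502 = -$355.
Shutting down would mean losing the fixed cost of $453, so operating at a loss of $355 is better by $98.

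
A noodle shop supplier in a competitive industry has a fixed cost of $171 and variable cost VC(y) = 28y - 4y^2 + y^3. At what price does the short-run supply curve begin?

The firm shuts down when price falls below the minimum of average variable cost. AVC = VC/y = 28 - 4y + y^2.
At the minimum of AVC, MC = AVC. MC = 28 - 8y + 3y^2; setting MC = AVC gives 2y^2 - 4y = 0, so y = 2. min AVC = 24.
For P < $24 the firm produces nothing.

$24 per unit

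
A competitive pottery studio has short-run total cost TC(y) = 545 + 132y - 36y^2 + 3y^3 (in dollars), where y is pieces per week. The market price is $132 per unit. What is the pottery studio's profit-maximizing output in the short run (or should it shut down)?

Produce at y = 8

From TC, MC = TC'(y) = 132 - 72y + 9y^2 and AVC = VC/y = 132 - 36y + 3y^2.
AVC is minimized where dAVC/dy = -36 + 6y = 0, at y = 6; min AVC = 132 - 36·6 + 3·6^2 = $24.
P = $132 exceeds min AVC = $24, so the firm stays open.
Set P = MC: 132 = 132 - 72y + 9y^2 → -72y + 9y^2 = 0. The roots are y = 0 and y = 8; the profit-maximizing output is on the rising part of MC, so y* = 8.
Check: AVC at y = 8 is $36 ≤ P, so revenue covers variable cost.
Profit = P·y − TC = 132·8 − 833 = $223.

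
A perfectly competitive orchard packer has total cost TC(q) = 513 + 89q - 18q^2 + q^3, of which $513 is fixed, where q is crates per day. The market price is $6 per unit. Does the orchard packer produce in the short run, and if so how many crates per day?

Shut down

Variable cost is VC = 89q - 18q^2 + q^3, so AVC = VC/q = 89 - 18q + q^2 and MC = dTC/dq = 89 - 36q + 3q^2.
AVC is minimized where dAVC/dq = -18 + 2q = 0, at q = 9; min AVC = 89 - 18·9 + 9^2 = $8.
P = $6 lies below min AVC = $8; no output level covers variable cost.
Shutting down limits the loss to fixed cost, $513.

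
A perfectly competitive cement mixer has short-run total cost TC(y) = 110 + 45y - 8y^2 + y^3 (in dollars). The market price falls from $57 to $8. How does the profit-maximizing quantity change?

AVC = 45 - 8y + y^2, minimized at y = 4 where min AVC = $29. MC = 45 - 16y + 3y^2.
At P = $57 ≥ min AVC, set P = MC on the rising branch: y = 6.
At P = $8 < min AVC = $29, price no longer covers variable cost at any output, so the firm shuts down: y = 0.

Output falls from 6 to 0 (the firm shuts down)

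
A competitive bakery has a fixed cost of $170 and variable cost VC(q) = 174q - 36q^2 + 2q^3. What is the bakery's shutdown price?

$12 per unit

Short-run supply begins at min AVC. From VC = 174q - 36q^2 + 2q^3, AVC = 174 - 36q + 2q^2.
dAVC/dq = -36 + 4q = 0 gives q = 9. min AVC = 174 - 36·9 + 2·9^2 = 12.
For P < $12 the firm produces nothing.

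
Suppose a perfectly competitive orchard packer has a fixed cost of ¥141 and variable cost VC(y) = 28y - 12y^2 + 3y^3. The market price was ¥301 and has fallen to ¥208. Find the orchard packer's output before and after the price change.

Output falls from 7 to 6

AVC = 28 - 12y + 3y^2, minimized at y = 2 where min AVC = ¥16. MC = 28 - 24y + 9y^2.
With P = ¥301 above the shutdown price, P = MC gives y = 7.
At P = ¥208 ≥ min AVC, set P = MC: y = 6. The firm stays open but cuts output.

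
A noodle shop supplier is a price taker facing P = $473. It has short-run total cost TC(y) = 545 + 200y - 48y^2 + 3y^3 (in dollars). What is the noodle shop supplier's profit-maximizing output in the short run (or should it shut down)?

Produce at y = 13

From TC, MC = TC'(y) = 200 - 96y + 9y^2 and AVC = VC/y = 200 - 48y + 3y^2.
The AVC parabola has its vertex at y = 48/6 = 8, where AVC = 200 - 48·8 + 3·8^2 = $8.
Because $473 ≥ $8, revenue can cover variable cost; the firm operates.
P = MC gives -273 - 96y + 9y^2 = 0, with roots -7/3 and 13. Take the larger (rising MC): y* = 13.
Check: AVC at y = 13 is $83 ≤ P, so revenue covers variable cost.
Profit = P·y − TC = 473·13 − 1624 = $4525.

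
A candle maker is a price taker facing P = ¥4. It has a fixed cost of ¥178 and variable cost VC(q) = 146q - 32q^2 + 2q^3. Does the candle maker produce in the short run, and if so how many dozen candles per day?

Variable cost is VC = 146q - 32q^2 + 2q^3, so AVC = VC/q = 146 - 32q + 2q^2 and MC = dTC/dq = 146 - 64q + 6q^2.
AVC hits its minimum where MC = AVC, at q = 8, giving min AVC = 146 - 32·8 + 2·8^2 = ¥18.
With P < min AVC (¥4 < ¥18), every unit sold adds to the loss.
Best response: produce nothing and absorb the ¥178 fixed cost.

Shut down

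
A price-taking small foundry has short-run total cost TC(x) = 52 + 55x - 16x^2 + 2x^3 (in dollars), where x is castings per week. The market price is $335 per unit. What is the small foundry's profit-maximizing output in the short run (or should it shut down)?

Produce at x = 10

Variable cost is VC = 55x - 16x^2 + 2x^3, so AVC = VC/x = 55 - 16x + 2x^2 and MC = dTC/dx = 55 - 32x + 6x^2.
AVC hits its minimum where MC = AVC, at x = 4, giving min AVC = 55 - 16·4 + 2·4^2 = $23.
Since P = $335 ≥ min AVC = $23, price covers variable cost and the firm should produce.
P = MC gives -280 - 32x + 6x^2 = 0, with roots -14/3 and 10. Take the larger (rising MC): x* = 10.
Check: AVC at x = 10 is $95 ≤ P, so revenue covers variable cost.
Profit = P·x − TC = 335·10 − 1002 = $2348.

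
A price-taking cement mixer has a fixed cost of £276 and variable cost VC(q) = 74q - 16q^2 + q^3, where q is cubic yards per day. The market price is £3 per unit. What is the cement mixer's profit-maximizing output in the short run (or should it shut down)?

Shut down

From TC, MC = TC'(q) = 74 - 32q + 3q^2 and AVC = VC/q = 74 - 16q + q^2.
AVC hits its minimum where MC = AVC, at q = 8, giving min AVC = 74 - 16·8 + 8^2 = £10.
Since P = £3 < min AVC = £10, price fails to cover variable cost at any output.
Shutting down limits the loss to fixed cost, £276.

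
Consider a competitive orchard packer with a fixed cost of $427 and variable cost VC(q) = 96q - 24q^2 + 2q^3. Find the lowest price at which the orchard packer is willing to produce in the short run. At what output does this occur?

$24 per unit, at q = 6

Short-run supply begins at min AVC. From VC = 96q - 24q^2 + 2q^3, AVC = 96 - 24q + 2q^2.
dAVC/dq = -24 + 4q = 0 gives q = 6. min AVC = 96 - 24·6 + 2·6^2 = 24.
For P < $24 the firm produces nothing.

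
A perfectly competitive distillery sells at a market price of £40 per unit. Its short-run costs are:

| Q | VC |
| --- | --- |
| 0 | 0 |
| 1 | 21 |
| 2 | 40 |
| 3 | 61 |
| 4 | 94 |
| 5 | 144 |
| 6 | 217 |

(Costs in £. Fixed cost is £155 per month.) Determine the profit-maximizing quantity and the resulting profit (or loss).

Profit at each row (π = 40Q − TC): Q=0: -155; Q=1: -136; Q=2: -115; Q=3: -96; Q=4: -89; Q=5: -99; Q=6: -132.
Profit is maximized at Q = 4. AVC there is 94/4 = £23.50 ≤ P, so producing beats shutting down (which would give -£155).

Q = 4; profit = -£89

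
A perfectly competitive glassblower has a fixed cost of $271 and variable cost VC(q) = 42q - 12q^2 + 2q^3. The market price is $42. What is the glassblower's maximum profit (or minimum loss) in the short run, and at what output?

Profit = -$207 at q = 4

AVC = 42 - 12q + 2q^2 has its minimum $24 at q = 3; price $42 clears that bar, so the firm operates.
With MC = 42 - 24q + 6q^2, P = MC on the upward-sloping part at q* = 4.
TR = 42·4 = 168. TC = 271 + 104 = 375. Profit = 168 − 375 = -$207.
Shutting down would mean losing the fixed cost of $271, so operating at a loss of $207 is better by $64.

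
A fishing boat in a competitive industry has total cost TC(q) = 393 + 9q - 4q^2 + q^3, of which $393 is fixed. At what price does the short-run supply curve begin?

The firm shuts down when price falls below the minimum of average variable cost. AVC = VC/q = 9 - 4q + q^2.
At the minimum of AVC, MC = AVC. MC = 9 - 8q + 3q^2; setting MC = AVC gives 2q^2 - 4q = 0, so q = 2. min AVC = 5.
The firm shuts down for any P below $5.

$5 per unit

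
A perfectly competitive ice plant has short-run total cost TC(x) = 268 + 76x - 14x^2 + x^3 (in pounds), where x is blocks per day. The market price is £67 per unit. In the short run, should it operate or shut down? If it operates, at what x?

From TC, MC = TC'(x) = 76 - 28x + 3x^2 and AVC = VC/x = 76 - 14x + x^2.
AVC is minimized where dAVC/dx = -14 + 2x = 0, at x = 7; min AVC = 76 - 14·7 + 7^2 = £27.
Because £67 ≥ £27, revenue can cover variable cost; the firm operates.
P = MC gives 9 - 28x + 3x^2 = 0, with roots 1/3 and 9. Take the larger (rising MC): x* = 9.
Check: AVC at x = 9 is £31 ≤ P, so revenue covers variable cost.
Profit = P·x − TC = 67·9 − 547 = £56.

Produce at x = 9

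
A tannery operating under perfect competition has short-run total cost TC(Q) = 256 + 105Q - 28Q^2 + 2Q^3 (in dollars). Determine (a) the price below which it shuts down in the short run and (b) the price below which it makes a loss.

Shutdown price = $7; break-even price = $41

AVC = 105 - 28Q + 2Q^2; minimized at Q = 7, giving min AVC = $7. That is the shutdown price.
ATC = 256/Q + 105 - 28Q + 2Q^2. Setting dATC/dQ = −256/Q^2 − 28 + 4Q = 0 gives Q = 8 (since 4·8^3 − 28·8^2 = 256).
min ATC = 256/8 + 105 − 28·8 + 2·8^2 = $41. That is the break-even price.
Between these two prices the firm operates at a loss; above $41 it earns a profit.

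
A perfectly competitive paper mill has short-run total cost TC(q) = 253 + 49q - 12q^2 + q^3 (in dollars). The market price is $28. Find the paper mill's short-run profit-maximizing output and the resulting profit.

Profit = -$155 at q = 7

AVC = 49 - 12q + q^2; min AVC = $13 at q = 6. Since P = $28 ≥ min AVC, the firm produces.
MC = 49 - 24q + 3q^2. Setting P = MC and taking the root on the rising branch gives q* = 7.
TR = 28·7 = 196. TC = 253 + 98 = 351. Profit = 196 − 351 = -$155.
By producing, the firm covers all variable cost plus $98 of fixed cost; shutting down would lose the full $253.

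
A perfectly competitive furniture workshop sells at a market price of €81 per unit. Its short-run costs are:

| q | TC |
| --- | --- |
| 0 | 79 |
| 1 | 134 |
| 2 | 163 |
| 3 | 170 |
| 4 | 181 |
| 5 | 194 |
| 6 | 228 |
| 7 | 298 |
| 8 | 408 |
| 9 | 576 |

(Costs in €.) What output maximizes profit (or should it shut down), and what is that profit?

q = 7; profit = €269

Compute π = P·q − TC at each output: q=0: -79; q=1: -53; q=2: -1; q=3: 73; q=4: 143; q=5: 211; q=6: 258; q=7: 269; q=8: 240; q=9: 153.
Profit is maximized at q = 7. AVC there is 219/7 = €31.29 ≤ P, so producing beats shutting down (which would give -€79).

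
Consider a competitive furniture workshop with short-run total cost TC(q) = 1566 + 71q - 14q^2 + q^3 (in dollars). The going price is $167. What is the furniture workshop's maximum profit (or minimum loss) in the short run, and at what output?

Profit = -$126 at q = 12

AVC = 71 - 14q + q^2; min AVC = $22 at q = 7. Since P = $167 ≥ min AVC, the firm produces.
With MC = 71 - 28q + 3q^2, P = MC on the upward-sloping part at q* = 12.
TR = 167·12 = 2004. TC = 1566 + 564 = 2130. Profit = 2004 − 2130 = -$126.
By producing, the firm covers all variable cost plus $1440 of fixed cost; shutting down would lose the full $1566.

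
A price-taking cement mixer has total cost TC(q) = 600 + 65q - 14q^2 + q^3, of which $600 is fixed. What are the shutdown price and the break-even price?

Shutdown price = min AVC. AVC = 65 - 14q + q^2, with vertex at q = 7 and minimum $16.
ATC = 600/q + 65 - 14q + q^2. Setting dATC/dq = −600/q^2 − 14 + 2q = 0 gives q = 10 (since 2·10^3 − 14·10^2 = 600).
min ATC = 600/10 + 65 − 14·10 + 10^2 = $85. That is the break-even price.
For $16 ≤ P < $85 the firm produces at a loss; below $16 it shuts down.

Shutdown price = $16; break-even price = $85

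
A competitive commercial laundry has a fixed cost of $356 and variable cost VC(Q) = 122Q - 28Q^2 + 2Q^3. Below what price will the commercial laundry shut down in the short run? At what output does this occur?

The shutdown price is the minimum of AVC. VC = 122Q - 28Q^2 + 2Q^3, so AVC = 122 - 28Q + 2Q^2.
At the minimum of AVC, MC = AVC. MC = 122 - 56Q + 6Q^2; setting MC = AVC gives 4Q^2 - 28Q = 0, so Q = 7. min AVC = 24.
So the shutdown price is $24.

$24 per unit, at Q = 7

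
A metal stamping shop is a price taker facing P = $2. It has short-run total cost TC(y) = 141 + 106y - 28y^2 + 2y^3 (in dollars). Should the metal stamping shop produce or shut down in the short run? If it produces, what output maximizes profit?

Shut down

From TC, MC = TC'(y) = 106 - 56y + 6y^2 and AVC = VC/y = 106 - 28y + 2y^2.
AVC is minimized where dAVC/dy = -28 + 4y = 0, at y = 7; min AVC = 106 - 28·7 + 2·7^2 = $8.
P = $2 lies below min AVC = $8; no output level covers variable cost.
Best response: produce nothing and absorb the $141 fixed cost.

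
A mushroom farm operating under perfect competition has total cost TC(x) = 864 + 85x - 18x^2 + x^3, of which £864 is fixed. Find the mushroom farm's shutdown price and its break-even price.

Shutdown price = min AVC. AVC = 85 - 18x + x^2, with vertex at x = 9 and minimum £4.
ATC = 864/x + 85 - 18x + x^2. Setting dATC/dx = −864/x^2 − 18 + 2x = 0 gives x = 12 (since 2·12^3 − 18·12^2 = 864).
min ATC = 864/12 + 85 − 18·12 + 12^2 = £85. That is the break-even price.
For £4 ≤ P < £85 the firm produces at a loss; below £4 it shuts down.

Shutdown price = £4; break-even price = £85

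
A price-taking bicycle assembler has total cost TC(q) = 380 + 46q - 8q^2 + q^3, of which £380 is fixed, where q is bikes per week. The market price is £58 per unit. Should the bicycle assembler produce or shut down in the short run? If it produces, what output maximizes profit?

Strip out fixed cost: VC = 46q - 8q^2 + q^3. Then AVC = 46 - 8q + q^2 and MC = 46 - 16q + 3q^2.
The AVC parabola has its vertex at q = 8/2 = 4, where AVC = 46 - 8·4 + 4^2 = £30.
Because £58 ≥ £30, revenue can cover variable cost; the firm operates.
P = MC gives -12 - 16q + 3q^2 = 0, with roots -2/3 and 6. Take the larger (rising MC): q* = 6.
Check: AVC at q = 6 is £34 ≤ P, so revenue covers variable cost.
Profit = P·q − TC = 58·6 − 584 = -£236, a loss, but smaller than the £380 fixed cost the firm would lose by shutting down.

Produce at q = 6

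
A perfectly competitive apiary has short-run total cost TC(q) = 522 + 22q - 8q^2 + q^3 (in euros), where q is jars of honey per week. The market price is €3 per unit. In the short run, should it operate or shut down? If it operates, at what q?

Shut down

From TC, MC = TC'(q) = 22 - 16q + 3q^2 and AVC = VC/q = 22 - 8q + q^2.
AVC hits its minimum where MC = AVC, at q = 4, giving min AVC = 22 - 8·4 + 4^2 = €6.
Since P = €3 < min AVC = €6, price fails to cover variable cost at any output.
Best response: produce nothing and absorb the €522 fixed cost.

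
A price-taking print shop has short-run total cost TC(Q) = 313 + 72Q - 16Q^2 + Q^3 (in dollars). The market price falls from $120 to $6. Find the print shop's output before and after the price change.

AVC = 72 - 16Q + Q^2, minimized at Q = 8 where min AVC = $8. MC = 72 - 32Q + 3Q^2.
With P = $120 above the shutdown price, P = MC gives Q = 12.
At P = $6 < min AVC = $8, price no longer covers variable cost at any output, so the firm shuts down: Q = 0.

Output falls from 12 to 0 (the firm shuts down)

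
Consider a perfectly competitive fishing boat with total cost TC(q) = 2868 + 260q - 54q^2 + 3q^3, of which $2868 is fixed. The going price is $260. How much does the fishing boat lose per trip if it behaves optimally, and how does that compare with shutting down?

Profit = -$276 at q = 12

AVC = 260 - 54q + 3q^2 has its minimum $17 at q = 9; price $260 clears that bar, so the firm operates.
MC = 260 - 108q + 9q^2. Setting P = MC and taking the root on the rising branch gives q* = 12.
TR = 260·12 = 3120. TC = 2868 + 528 = 3396. Profit = 3120 − 3396 = -$276.
By producing, the firm covers all variable cost plus $2592 of fixed cost; shutting down would lose the full $2868.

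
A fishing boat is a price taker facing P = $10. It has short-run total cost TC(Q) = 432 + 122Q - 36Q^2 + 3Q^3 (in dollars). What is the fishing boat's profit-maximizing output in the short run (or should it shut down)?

Variable cost is VC = 122Q - 36Q^2 + 3Q^3, so AVC = VC/Q = 122 - 36Q + 3Q^2 and MC = dTC/dQ = 122 - 72Q + 9Q^2.
The AVC parabola has its vertex at Q = 36/6 = 6, where AVC = 122 - 36·6 + 3·6^2 = $14.
Since P = $10 < min AVC = $14, price fails to cover variable cost at any output.
Shutting down limits the loss to fixed cost, $432.

Shut down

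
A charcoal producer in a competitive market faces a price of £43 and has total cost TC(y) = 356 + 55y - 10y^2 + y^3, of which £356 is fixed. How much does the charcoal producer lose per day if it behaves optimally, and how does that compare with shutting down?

Profit = -£284 at y = 6

AVC = 55 - 10y + y^2; min AVC = £30 at y = 5. Since P = £43 ≥ min AVC, the firm produces.
MC = 55 - 20y + 3y^2. Setting P = MC and taking the root on the rising branch gives y* = 6.
TR = 43·6 = 258. TC = 356 + 186 = 542. Profit = 258 − 542 = -£284.
By producing, the firm covers all variable cost plus £72 of fixed cost; shutting down would lose the full £356.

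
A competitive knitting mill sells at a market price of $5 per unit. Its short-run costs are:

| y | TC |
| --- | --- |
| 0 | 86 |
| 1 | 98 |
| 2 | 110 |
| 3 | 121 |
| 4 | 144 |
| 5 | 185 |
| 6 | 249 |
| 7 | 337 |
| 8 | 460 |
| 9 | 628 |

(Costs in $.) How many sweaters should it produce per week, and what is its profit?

Compute π = P·y − TC at each output: y=0: -86; y=1: -93; y=2: -100; y=3: -106; y=4: -124; y=5: -160; y=6: -219; y=7: -302; y=8: -420; y=9: -583.
Profit is highest at y = 0. Equivalently, the lowest AVC in the table is 35/3 ≈ $11.67 at y = 3, and P = $5 falls below it — price never covers variable cost, so the firm shuts down and loses only its fixed cost.

y = 0 (shut down); profit = -$86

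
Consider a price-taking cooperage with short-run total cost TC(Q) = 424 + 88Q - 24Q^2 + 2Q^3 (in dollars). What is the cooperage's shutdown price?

The shutdown price is the minimum of AVC. VC = 88Q - 24Q^2 + 2Q^3, so AVC = 88 - 24Q + 2Q^2.
dAVC/dQ = -24 + 4Q = 0 gives Q = 6. min AVC = 88 - 24·6 + 2·6^2 = 16.
For P < $16 the firm produces nothing.

$16 per unit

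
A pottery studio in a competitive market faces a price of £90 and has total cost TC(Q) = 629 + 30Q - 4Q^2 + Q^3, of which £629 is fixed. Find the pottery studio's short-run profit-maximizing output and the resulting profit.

Profit = -£341 at Q = 6

AVC = 30 - 4Q + Q^2 has its minimum £26 at Q = 2; price £90 clears that bar, so the firm operates.
With MC = 30 - 8Q + 3Q^2, P = MC on the upward-sloping part at Q* = 6.
TR = 90·6 = 540. TC = 629 + 252 = 881. Profit = 540 − 881 = -£341.
Shutting down would mean losing the fixed cost of £629, so operating at a loss of £341 is better by £288.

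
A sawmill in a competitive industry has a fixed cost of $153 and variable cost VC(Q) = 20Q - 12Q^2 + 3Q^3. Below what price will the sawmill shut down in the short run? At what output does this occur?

$8 per unit, at Q = 2

The firm shuts down when price falls below the minimum of average variable cost. AVC = VC/Q = 20 - 12Q + 3Q^2.
dAVC/dQ = -12 + 6Q = 0 gives Q = 2. min AVC = 20 - 12·2 + 3·2^2 = 8.
So the shutdown price is $8.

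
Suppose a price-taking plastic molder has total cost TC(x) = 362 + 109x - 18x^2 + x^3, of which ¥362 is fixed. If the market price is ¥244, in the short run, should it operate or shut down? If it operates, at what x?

Produce at x = 15

Strip out fixed cost: VC = 109x - 18x^2 + x^3. Then AVC = 109 - 18x + x^2 and MC = 109 - 36x + 3x^2.
AVC is minimized where dAVC/dx = -18 + 2x = 0, at x = 9; min AVC = 109 - 18·9 + 9^2 = ¥28.
Since P = ¥244 ≥ min AVC = ¥28, price covers variable cost and the firm should produce.
P = MC gives -135 - 36x + 3x^2 = 0, with roots -3 and 15. Take the larger (rising MC): x* = 15.
Check: AVC at x = 15 is ¥64 ≤ P, so revenue covers variable cost.
Profit = P·x − TC = 244·15 − 1322 = ¥2338.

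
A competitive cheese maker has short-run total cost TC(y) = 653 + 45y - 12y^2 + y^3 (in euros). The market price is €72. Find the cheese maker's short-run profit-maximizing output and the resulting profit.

AVC = 45 - 12y + y^2; min AVC = €9 at y = 6. Since P = €72 ≥ min AVC, the firm produces.
With MC = 45 - 24y + 3y^2, P = MC on the upward-sloping part at y* = 9.
TR = 72·9 = 648. TC = 653 + 162 = 815. Profit = 648 − 815 = -€167.
By producing, the firm covers all variable cost plus €486 of fixed cost; shutting down would lose the full €653.

Profit = -€167 at y = 9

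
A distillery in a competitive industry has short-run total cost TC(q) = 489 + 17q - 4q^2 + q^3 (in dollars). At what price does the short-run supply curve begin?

The shutdown price is the minimum of AVC. VC = 17q - 4q^2 + q^3, so AVC = 17 - 4q + q^2.
At the minimum of AVC, MC = AVC. MC = 17 - 8q + 3q^2; setting MC = AVC gives 2q^2 - 4q = 0, so q = 2. min AVC = 13.
The firm shuts down for any P below $13.

$13 per unit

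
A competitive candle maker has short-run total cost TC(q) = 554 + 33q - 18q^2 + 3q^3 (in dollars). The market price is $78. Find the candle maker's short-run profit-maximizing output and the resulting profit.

AVC = 33 - 18q + 3q^2 has its minimum $6 at q = 3; price $78 clears that bar, so the firm operates.
MC = 33 - 36q + 9q^2. Setting P = MC and taking the root on the rising branch gives q* = 5.
TR = 78·5 = 390. TC = 554 + 90 = 644. Profit = 390 − 644 = -$254.
Shutting down would mean losing the fixed cost of $554, so operating at a loss of $254 is better by $300.

Profit = -$254 at q = 5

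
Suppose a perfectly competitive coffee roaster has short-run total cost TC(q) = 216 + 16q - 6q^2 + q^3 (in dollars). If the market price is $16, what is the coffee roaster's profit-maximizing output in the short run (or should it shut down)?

Produce at q = 4

Variable cost is VC = 16q - 6q^2 + q^3, so AVC = VC/q = 16 - 6q + q^2 and MC = dTC/dq = 16 - 12q + 3q^2.
AVC hits its minimum where MC = AVC, at q = 3, giving min AVC = 16 - 6·3 + 3^2 = $7.
Because $16 ≥ $7, revenue can cover variable cost; the firm operates.
Solving P = MC: -12q + 3q^2 = 0 ⇒ q = 0 or 4. On the upward-sloping branch, q* = 4.
Check: AVC at q = 4 is $8 ≤ P, so revenue covers variable cost.
Profit = P·q − TC = 16·4 − 248 = -$184, a loss, but smaller than the $216 fixed cost the firm would lose by shutting down.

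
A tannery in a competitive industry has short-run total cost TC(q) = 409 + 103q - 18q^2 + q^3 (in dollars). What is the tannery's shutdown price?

$22 per unit

The firm shuts down when price falls below the minimum of average variable cost. AVC = VC/q = 103 - 18q + q^2.
At the minimum of AVC, MC = AVC. MC = 103 - 36q + 3q^2; setting MC = AVC gives 2q^2 - 18q = 0, so q = 9. min AVC = 22.
The firm shuts down for any P below $22.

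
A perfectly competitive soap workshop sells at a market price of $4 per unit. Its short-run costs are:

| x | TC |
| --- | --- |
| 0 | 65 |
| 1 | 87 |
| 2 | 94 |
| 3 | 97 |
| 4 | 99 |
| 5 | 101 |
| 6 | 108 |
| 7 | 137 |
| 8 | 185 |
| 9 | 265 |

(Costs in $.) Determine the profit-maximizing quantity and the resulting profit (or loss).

Profit at each row (π = 4x − TC): x=0: -65; x=1: -83; x=2: -86; x=3: -85; x=4: -83; x=5: -81; x=6: -84; x=7: -109; x=8: -153; x=9: -229.
Profit is highest at x = 0. Equivalently, the lowest AVC in the table is 43/6 ≈ $7.17 at x = 6, and P = $4 falls below it — price never covers variable cost, so the firm shuts down and loses only its fixed cost.

x = 0 (shut down); profit = -$65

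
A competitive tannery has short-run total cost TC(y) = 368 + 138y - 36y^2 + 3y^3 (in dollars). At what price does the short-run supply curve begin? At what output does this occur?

$30 per unit, at y = 6

The firm shuts down when price falls below the minimum of average variable cost. AVC = VC/y = 138 - 36y + 3y^2.
dAVC/dy = -36 + 6y = 0 gives y = 6. min AVC = 138 - 36·6 + 3·6^2 = 30.
The firm shuts down for any P below $30.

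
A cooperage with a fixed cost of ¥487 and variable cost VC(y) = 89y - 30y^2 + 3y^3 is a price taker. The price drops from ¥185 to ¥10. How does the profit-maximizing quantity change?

Output falls from 8 to 0 (the firm shuts down)

MC = 89 - 60y + 9y^2; the shutdown threshold is min AVC = ¥14 (at y = 5).
At P = ¥185 ≥ min AVC, set P = MC on the rising branch: y = 8.
At P = ¥10 < min AVC = ¥14, price no longer covers variable cost at any output, so the firm shuts down: y = 0.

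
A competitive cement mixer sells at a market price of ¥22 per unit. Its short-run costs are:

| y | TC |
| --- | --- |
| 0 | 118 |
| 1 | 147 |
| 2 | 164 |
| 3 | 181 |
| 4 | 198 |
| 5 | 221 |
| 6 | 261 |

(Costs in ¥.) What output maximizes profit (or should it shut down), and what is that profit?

Tabulate TR − TC: y=0: -118; y=1: -125; y=2: -120; y=3: -115; y=4: -110; y=5: -111; y=6: -129.
Profit is maximized at y = 4. AVC there is 80/4 = ¥20 ≤ P, so producing beats shutting down (which would give -¥118).

y = 4; profit = -¥110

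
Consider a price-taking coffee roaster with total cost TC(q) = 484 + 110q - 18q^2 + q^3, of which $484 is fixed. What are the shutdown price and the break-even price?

AVC = 110 - 18q + q^2; minimized at q = 9, giving min AVC = $29. That is the shutdown price.
ATC = 484/q + 110 - 18q + q^2. Setting dATC/dq = −484/q^2 − 18 + 2q = 0 gives q = 11 (since 2·11^3 − 18·11^2 = 484).
min ATC = 484/11 + 110 − 18·11 + 11^2 = $77. That is the break-even price.
For $29 ≤ P < $77 the firm produces at a loss; below $29 it shuts down.

Shutdown price = $29; break-even price = $77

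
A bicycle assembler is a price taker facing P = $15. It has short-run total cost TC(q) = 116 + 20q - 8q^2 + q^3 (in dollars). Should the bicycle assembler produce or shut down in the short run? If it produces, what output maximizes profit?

Produce at q = 5

Variable cost is VC = 20q - 8q^2 + q^3, so AVC = VC/q = 20 - 8q + q^2 and MC = dTC/dq = 20 - 16q + 3q^2.
AVC is minimized where dAVC/dq = -8 + 2q = 0, at q = 4; min AVC = 20 - 8·4 + 4^2 = $4.
Since P = $15 ≥ min AVC = $4, price covers variable cost and the firm should produce.
Solving P = MC: 5 - 16q + 3q^2 = 0 ⇒ q = 1/3 or 5. On the upward-sloping branch, q* = 5.
Check: AVC at q = 5 is $5 ≤ P, so revenue covers variable cost.
Profit = P·q − TC = 15·5 − 141 = -$66, a loss, but smaller than the $116 fixed cost the firm would lose by shutting down.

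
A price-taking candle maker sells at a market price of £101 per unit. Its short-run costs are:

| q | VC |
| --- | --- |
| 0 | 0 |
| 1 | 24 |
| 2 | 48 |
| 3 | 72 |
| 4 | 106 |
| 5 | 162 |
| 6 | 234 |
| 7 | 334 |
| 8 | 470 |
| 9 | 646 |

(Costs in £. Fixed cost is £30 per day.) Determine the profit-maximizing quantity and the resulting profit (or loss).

q = 7; profit = £343

Compute π = P·q − TC at each output: q=0: -30; q=1: 47; q=2: 124; q=3: 201; q=4: 268; q=5: 313; q=6: 342; q=7: 343; q=8: 308; q=9: 233.
Profit is maximized at q = 7. AVC there is 334/7 = £47.71 ≤ P, so producing beats shutting down (which would give -£30).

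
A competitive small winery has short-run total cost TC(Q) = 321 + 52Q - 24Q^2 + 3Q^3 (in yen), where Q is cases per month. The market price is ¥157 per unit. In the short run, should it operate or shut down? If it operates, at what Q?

Strip out fixed cost: VC = 52Q - 24Q^2 + 3Q^3. Then AVC = 52 - 24Q + 3Q^2 and MC = 52 - 48Q + 9Q^2.
The AVC parabola has its vertex at Q = 24/6 = 4, where AVC = 52 - 24·4 + 3·4^2 = ¥4.
Because ¥157 ≥ ¥4, revenue can cover variable cost; the firm operates.
Solving P = MC: -105 - 48Q + 9Q^2 = 0 ⇒ Q = -5/3 or 7. On the upward-sloping branch, Q* = 7.
Check: AVC at Q = 7 is ¥31 ≤ P, so revenue covers variable cost.
Profit = P·Q − TC = 157·7 − 538 = ¥561.

Produce at Q = 7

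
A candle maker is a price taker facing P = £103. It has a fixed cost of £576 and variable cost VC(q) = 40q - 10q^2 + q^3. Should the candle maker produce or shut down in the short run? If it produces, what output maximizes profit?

Strip out fixed cost: VC = 40q - 10q^2 + q^3. Then AVC = 40 - 10q + q^2 and MC = 40 - 20q + 3q^2.
AVC is minimized where dAVC/dq = -10 + 2q = 0, at q = 5; min AVC = 40 - 10·5 + 5^2 = £15.
Since P = £103 ≥ min AVC = £15, price covers variable cost and the firm should produce.
Set P = MC: 103 = 40 - 20q + 3q^2 → -63 - 20q + 3q^2 = 0. The roots are q = -7/3 and q = 9; the profit-maximizing output is on the rising part of MC, so q* = 9.
Check: AVC at q = 9 is £31 ≤ P, so revenue covers variable cost.
Profit = P·q − TC = 103·9 − 855 = £72.

Produce at q = 9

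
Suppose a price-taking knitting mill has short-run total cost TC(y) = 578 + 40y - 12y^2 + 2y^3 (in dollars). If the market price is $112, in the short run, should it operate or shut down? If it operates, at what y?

From TC, MC = TC'(y) = 40 - 24y + 6y^2 and AVC = VC/y = 40 - 12y + 2y^2.
AVC is minimized where dAVC/dy = -12 + 4y = 0, at y = 3; min AVC = 40 - 12·3 + 2·3^2 = $22.
P = $112 exceeds min AVC = $22, so the firm stays open.
P = MC gives -72 - 24y + 6y^2 = 0, with roots -2 and 6. Take the larger (rising MC): y* = 6.
Check: AVC at y = 6 is $40 ≤ P, so revenue covers variable cost.
Profit = P·y − TC = 112·6 − 818 = -$146, a loss, but smaller than the $578 fixed cost the firm would lose by shutting down.

Produce at y = 6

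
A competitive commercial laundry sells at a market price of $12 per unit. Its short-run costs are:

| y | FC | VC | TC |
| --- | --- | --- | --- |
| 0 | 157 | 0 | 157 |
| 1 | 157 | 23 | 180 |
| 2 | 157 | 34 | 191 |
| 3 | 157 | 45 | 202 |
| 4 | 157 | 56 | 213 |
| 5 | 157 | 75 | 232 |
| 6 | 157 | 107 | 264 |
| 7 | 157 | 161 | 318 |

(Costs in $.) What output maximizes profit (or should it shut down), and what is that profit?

Compute π = P·y − TC at each output: y=0: -157; y=1: -168; y=2: -167; y=3: -166; y=4: -165; y=5: -172; y=6: -192; y=7: -234.
Profit is highest at y = 0. Equivalently, the lowest AVC in the table is 56/4 ≈ $14 at y = 4, and P = $12 falls below it — price never covers variable cost, so the firm shuts down and loses only its fixed cost.

y = 0 (shut down); profit = -$157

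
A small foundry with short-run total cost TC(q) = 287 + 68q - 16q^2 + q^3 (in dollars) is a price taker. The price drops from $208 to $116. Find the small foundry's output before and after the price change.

Output falls from 14 to 12

AVC = 68 - 16q + q^2, minimized at q = 8 where min AVC = $4. MC = 68 - 32q + 3q^2.
At P = $208 ≥ min AVC, set P = MC on the rising branch: q = 14.
At P = $116 ≥ min AVC, set P = MC: q = 12. The firm stays open but cuts output.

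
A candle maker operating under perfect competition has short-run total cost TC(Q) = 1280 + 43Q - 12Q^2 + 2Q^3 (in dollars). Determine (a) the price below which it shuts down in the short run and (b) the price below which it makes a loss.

Shutdown price = $25; break-even price = $235

AVC = 43 - 12Q + 2Q^2; minimized at Q = 3, giving min AVC = $25. That is the shutdown price.
ATC = 1280/Q + 43 - 12Q + 2Q^2. Setting dATC/dQ = −1280/Q^2 − 12 + 4Q = 0 gives Q = 8 (since 4·8^3 − 12·8^2 = 1280).
min ATC = 1280/8 + 43 − 12·8 + 2·8^2 = $235. That is the break-even price.
Between these two prices the firm operates at a loss; above $235 it earns a profit.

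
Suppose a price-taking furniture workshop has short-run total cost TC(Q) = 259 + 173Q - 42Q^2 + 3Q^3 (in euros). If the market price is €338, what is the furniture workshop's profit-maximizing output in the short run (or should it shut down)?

From TC, MC = TC'(Q) = 173 - 84Q + 9Q^2 and AVC = VC/Q = 173 - 42Q + 3Q^2.
The AVC parabola has its vertex at Q = 42/6 = 7, where AVC = 173 - 42·7 + 3·7^2 = €26.
Because €338 ≥ €26, revenue can cover variable cost; the firm operates.
P = MC gives -165 - 84Q + 9Q^2 = 0, with roots -5/3 and 11. Take the larger (rising MC): Q* = 11.
Check: AVC at Q = 11 is €74 ≤ P, so revenue covers variable cost.
Profit = P·Q − TC = 338·11 − 1073 = €2645.

Produce at Q = 11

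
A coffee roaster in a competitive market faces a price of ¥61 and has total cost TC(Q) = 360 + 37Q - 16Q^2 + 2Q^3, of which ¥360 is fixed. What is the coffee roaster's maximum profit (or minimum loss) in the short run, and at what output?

Profit = -¥72 at Q = 6

AVC = 37 - 16Q + 2Q^2; min AVC = ¥5 at Q = 4. Since P = ¥61 ≥ min AVC, the firm produces.
With MC = 37 - 32Q + 6Q^2, P = MC on the upward-sloping part at Q* = 6.
TR = 61·6 = 366. TC = 360 + 78 = 438. Profit = 366 − 438 = -¥72.
That loss of ¥72 beats the ¥360 the firm would lose by shutting down; producing recovers ¥288 of fixed cost.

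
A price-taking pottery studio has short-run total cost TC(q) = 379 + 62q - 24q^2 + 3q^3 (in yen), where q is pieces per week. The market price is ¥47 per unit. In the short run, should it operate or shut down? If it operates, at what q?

Produce at q = 5

Strip out fixed cost: VC = 62q - 24q^2 + 3q^3. Then AVC = 62 - 24q + 3q^2 and MC = 62 - 48q + 9q^2.
The AVC parabola has its vertex at q = 24/6 = 4, where AVC = 62 - 24·4 + 3·4^2 = ¥14.
P = ¥47 exceeds min AVC = ¥14, so the firm stays open.
Set P = MC: 47 = 62 - 48q + 9q^2 → 15 - 48q + 9q^2 = 0. The roots are q = 1/3 and q = 5; the profit-maximizing output is on the rising part of MC, so q* = 5.
Check: AVC at q = 5 is ¥17 ≤ P, so revenue covers variable cost.
Profit = P·q − TC = 47·5 − 464 = -¥229, a loss, but smaller than the ¥379 fixed cost the firm would lose by shutting down.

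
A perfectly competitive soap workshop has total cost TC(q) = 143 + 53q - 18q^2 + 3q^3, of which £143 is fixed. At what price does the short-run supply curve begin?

Short-run supply begins at min AVC. From VC = 53q - 18q^2 + 3q^3, AVC = 53 - 18q + 3q^2.
dAVC/dq = -18 + 6q = 0 gives q = 3. min AVC = 53 - 18·3 + 3·3^2 = 26.
For P < £26 the firm produces nothing.

£26 per unit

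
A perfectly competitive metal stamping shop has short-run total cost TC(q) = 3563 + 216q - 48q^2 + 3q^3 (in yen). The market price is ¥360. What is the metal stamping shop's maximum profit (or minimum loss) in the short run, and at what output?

AVC = 216 - 48q + 3q^2; min AVC = ¥24 at q = 8. Since P = ¥360 ≥ min AVC, the firm produces.
MC = 216 - 96q + 9q^2. Setting P = MC and taking the root on the rising branch gives q* = 12.
TR = 360·12 = 4320. TC = 3563 + 864 = 4427. Profit = 4320 − 4427 = -¥107.
Shutting down would mean losing the fixed cost of ¥3563, so operating at a loss of ¥107 is better by ¥3456.

Profit = -¥107 at q = 12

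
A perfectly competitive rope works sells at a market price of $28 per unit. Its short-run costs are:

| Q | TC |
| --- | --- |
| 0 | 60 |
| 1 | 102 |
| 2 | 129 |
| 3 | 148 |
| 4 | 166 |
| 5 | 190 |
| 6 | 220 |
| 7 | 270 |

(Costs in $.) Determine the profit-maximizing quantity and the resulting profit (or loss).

Q = 5; profit = -$50

Tabulate TR − TC: Q=0: -60; Q=1: -74; Q=2: -73; Q=3: -64; Q=4: -54; Q=5: -50; Q=6: -52; Q=7: -74.
Profit is maximized at Q = 5. AVC there is 130/5 = $26 ≤ P, so producing beats shutting down (which would give -$60).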